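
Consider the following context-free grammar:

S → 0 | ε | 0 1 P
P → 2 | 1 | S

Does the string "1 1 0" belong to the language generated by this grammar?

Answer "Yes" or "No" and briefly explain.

No - no valid derivation exists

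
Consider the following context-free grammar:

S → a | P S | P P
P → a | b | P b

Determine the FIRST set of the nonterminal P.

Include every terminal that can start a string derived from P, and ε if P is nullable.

We compute FIRST(P) using the standard algorithm.
FIRST(P) = {a, b}
FIRST(S) = {a, b}
Therefore, FIRST(P) = {a, b}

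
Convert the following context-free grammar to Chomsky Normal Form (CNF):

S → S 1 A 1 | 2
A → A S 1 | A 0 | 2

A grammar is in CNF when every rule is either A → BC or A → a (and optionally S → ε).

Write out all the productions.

T1 → 1; S → 2; T0 → 0; A → 2; S → S X0; X0 → T1 X1; X1 → A T1; A → A X2; X2 → S T1; A → A T0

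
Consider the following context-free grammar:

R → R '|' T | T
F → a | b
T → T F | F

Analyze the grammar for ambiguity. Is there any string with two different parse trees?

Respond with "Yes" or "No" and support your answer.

No - the grammar is unambiguous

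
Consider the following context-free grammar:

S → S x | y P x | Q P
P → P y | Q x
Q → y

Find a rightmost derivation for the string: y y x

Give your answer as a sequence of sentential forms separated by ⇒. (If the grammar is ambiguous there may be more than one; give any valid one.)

S ⇒ Q P ⇒ Q Q x ⇒ Q y x ⇒ y y x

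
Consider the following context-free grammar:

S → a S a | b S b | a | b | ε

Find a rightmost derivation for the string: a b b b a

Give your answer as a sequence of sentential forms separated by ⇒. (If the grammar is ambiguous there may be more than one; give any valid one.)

S ⇒ a S a ⇒ a b S b a ⇒ a b b b a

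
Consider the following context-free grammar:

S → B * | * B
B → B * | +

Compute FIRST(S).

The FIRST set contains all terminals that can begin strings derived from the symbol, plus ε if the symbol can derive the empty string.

We compute FIRST(S) using the standard algorithm.
FIRST(B) = {+}
FIRST(S) = {*, +}
Therefore, FIRST(S) = {*, +}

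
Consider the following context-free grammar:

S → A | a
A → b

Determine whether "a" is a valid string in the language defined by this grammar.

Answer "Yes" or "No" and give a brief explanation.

Yes - a valid derivation exists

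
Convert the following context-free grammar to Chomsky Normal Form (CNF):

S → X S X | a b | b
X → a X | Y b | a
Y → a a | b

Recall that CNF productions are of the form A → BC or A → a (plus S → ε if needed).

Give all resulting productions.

TA → a; TB → b; S → b; X → a; Y → b; S → X X0; X0 → S X; S → TA TB; X → TA X; X → Y TB; Y → TA TA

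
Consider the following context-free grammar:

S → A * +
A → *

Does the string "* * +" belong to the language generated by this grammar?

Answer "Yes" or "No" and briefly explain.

Yes - a valid derivation exists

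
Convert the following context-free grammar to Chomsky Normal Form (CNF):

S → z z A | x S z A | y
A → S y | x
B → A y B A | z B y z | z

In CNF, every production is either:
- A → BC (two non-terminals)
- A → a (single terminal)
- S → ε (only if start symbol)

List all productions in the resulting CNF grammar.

TZ → z; TX → x; S → y; TY → y; A → x; B → z; S → TZ X0; X0 → TZ A; S → TX X1; X1 → S X2; X2 → TZ A; A → S TY; B → A X3; X3 → TY X4; X4 → B A; B → TZ X5; X5 → B X6; X6 → TY TZ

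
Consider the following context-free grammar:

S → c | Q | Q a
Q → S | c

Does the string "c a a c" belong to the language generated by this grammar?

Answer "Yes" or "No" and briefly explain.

No - no valid derivation exists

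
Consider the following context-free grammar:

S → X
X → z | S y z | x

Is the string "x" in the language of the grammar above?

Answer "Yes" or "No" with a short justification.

Yes - a valid derivation exists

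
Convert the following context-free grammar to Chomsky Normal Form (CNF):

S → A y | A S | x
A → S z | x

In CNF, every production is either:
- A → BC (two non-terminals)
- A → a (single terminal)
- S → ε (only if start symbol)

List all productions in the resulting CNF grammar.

TY → y; S → x; TZ → z; A → x; S → A TY; S → A S; A → S TZ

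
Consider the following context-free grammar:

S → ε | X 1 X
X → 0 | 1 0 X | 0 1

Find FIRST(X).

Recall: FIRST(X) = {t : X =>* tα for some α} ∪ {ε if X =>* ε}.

We compute FIRST(X) using the standard algorithm.
FIRST(S) = {0, 1, ε}
FIRST(X) = {0, 1}
Therefore, FIRST(X) = {0, 1}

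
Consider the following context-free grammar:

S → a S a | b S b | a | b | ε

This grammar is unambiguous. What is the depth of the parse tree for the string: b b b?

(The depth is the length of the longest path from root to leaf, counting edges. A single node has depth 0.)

2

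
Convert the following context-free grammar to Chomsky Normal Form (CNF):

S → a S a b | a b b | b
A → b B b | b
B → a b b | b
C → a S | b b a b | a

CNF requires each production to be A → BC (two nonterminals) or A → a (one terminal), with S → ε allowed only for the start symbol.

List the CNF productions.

TA → a; TB → b; S → b; A → b; B → b; C → a; S → TA X0; X0 → S X1; X1 → TA TB; S → TA X2; X2 → TB TB; A → TB X3; X3 → B TB; B → TA X4; X4 → TB TB; C → TA S; C → TB X5; X5 → TB X6; X6 → TA TB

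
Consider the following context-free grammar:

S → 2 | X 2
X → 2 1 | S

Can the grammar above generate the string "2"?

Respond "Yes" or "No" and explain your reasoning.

Yes - a valid derivation exists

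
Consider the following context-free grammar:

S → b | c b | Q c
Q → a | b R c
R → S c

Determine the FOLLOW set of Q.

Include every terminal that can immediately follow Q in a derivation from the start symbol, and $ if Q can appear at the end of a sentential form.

We compute FOLLOW(Q) using the standard algorithm.
FOLLOW(S) starts with {$}.
FIRST(Q) = {a, b}
FIRST(R) = {a, b, c}
FIRST(S) = {a, b, c}
FOLLOW(Q) = {c}
FOLLOW(R) = {c}
FOLLOW(S) = {$, c}
Therefore, FOLLOW(Q) = {c}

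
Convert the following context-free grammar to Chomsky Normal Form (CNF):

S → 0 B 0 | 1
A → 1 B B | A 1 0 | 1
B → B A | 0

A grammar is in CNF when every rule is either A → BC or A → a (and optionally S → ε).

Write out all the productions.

T0 → 0; S → 1; T1 → 1; A → 1; B → 0; S → T0 X0; X0 → B T0; A → T1 X1; X1 → B B; A → A X2; X2 → T1 T0; B → B A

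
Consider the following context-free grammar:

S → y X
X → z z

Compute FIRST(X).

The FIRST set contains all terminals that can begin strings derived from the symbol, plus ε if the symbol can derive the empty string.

We compute FIRST(X) using the standard algorithm.
FIRST(S) = {y}
FIRST(X) = {z}
Therefore, FIRST(X) = {z}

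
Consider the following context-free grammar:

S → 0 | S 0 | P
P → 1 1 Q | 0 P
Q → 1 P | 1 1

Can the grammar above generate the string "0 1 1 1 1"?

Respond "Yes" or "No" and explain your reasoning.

Yes - a valid derivation exists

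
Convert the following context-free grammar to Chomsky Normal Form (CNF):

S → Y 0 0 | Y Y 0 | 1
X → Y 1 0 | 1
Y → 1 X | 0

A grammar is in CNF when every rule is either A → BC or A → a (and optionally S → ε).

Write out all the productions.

T0 → 0; S → 1; T1 → 1; X → 1; Y → 0; S → Y X0; X0 → T0 T0; S → Y X1; X1 → Y T0; X → Y X2; X2 → T1 T0; Y → T1 X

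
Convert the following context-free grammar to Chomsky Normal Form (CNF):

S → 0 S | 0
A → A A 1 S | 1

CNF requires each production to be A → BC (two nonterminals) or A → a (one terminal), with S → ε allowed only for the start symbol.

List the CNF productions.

T0 → 0; S → 0; T1 → 1; A → 1; S → T0 S; A → A X0; X0 → A X1; X1 → T1 S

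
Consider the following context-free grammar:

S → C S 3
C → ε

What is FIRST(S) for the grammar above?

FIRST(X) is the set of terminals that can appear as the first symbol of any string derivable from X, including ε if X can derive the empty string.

We compute FIRST(S) using the standard algorithm.
FIRST(C) = {ε}
FIRST(S) = {}
Therefore, FIRST(S) = {}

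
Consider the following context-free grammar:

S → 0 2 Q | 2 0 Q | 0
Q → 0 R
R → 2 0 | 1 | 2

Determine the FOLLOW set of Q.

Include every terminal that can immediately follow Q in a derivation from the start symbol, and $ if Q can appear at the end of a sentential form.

We compute FOLLOW(Q) using the standard algorithm.
FOLLOW(S) starts with {$}.
FIRST(Q) = {0}
FIRST(R) = {1, 2}
FIRST(S) = {0, 2}
FOLLOW(Q) = {$}
FOLLOW(R) = {$}
FOLLOW(S) = {$}
Therefore, FOLLOW(Q) = {$}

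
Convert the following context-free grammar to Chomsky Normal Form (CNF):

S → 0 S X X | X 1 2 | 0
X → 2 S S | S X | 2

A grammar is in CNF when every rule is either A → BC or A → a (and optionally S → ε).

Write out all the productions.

T0 → 0; T1 → 1; T2 → 2; S → 0; X → 2; S → T0 X0; X0 → S X1; X1 → X X; S → X X2; X2 → T1 T2; X → T2 X3; X3 → S S; X → S X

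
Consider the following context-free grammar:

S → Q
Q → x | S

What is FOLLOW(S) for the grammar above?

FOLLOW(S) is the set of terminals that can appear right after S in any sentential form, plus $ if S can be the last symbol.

We compute FOLLOW(S) using the standard algorithm.
FOLLOW(S) starts with {$}.
FIRST(Q) = {x}
FIRST(S) = {x}
FOLLOW(Q) = {$}
FOLLOW(S) = {$}
Therefore, FOLLOW(S) = {$}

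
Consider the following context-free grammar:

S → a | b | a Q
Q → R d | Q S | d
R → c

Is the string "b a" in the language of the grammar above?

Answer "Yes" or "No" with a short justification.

No - no valid derivation exists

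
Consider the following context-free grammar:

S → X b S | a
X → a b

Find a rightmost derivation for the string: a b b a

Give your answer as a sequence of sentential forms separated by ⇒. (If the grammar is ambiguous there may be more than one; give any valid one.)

S ⇒ X b S ⇒ X b a ⇒ a b b a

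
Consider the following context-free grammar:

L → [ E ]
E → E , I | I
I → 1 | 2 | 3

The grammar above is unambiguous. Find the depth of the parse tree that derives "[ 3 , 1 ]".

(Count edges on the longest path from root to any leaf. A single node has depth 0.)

4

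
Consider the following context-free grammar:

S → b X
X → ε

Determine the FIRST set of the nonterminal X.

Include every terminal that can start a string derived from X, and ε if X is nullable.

We compute FIRST(X) using the standard algorithm.
FIRST(S) = {b}
FIRST(X) = {ε}
Therefore, FIRST(X) = {ε}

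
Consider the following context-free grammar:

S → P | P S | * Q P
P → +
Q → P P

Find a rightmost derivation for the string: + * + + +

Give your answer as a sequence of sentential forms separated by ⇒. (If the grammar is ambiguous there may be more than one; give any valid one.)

S ⇒ P S ⇒ P * Q P ⇒ P * Q + ⇒ P * P P + ⇒ P * P + + ⇒ P * + + + ⇒ + * + + +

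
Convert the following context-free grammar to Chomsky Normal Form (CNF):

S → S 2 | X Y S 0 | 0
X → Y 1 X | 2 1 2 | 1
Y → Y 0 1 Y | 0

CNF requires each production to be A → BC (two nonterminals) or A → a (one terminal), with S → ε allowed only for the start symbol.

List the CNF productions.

T2 → 2; T0 → 0; S → 0; T1 → 1; X → 1; Y → 0; S → S T2; S → X X0; X0 → Y X1; X1 → S T0; X → Y X2; X2 → T1 X; X → T2 X3; X3 → T1 T2; Y → Y X4; X4 → T0 X5; X5 → T1 Y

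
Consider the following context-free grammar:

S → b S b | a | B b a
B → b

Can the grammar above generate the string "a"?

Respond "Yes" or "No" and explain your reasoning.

Yes - a valid derivation exists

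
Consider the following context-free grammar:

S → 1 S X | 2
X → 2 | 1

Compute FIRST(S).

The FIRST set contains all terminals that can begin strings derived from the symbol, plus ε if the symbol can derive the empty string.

We compute FIRST(S) using the standard algorithm.
FIRST(S) = {1, 2}
FIRST(X) = {1, 2}
Therefore, FIRST(S) = {1, 2}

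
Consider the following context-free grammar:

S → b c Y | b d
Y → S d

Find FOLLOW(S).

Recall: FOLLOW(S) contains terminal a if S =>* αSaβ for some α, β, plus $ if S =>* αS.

We compute FOLLOW(S) using the standard algorithm.
FOLLOW(S) starts with {$}.
FIRST(S) = {b}
FIRST(Y) = {b}
FOLLOW(S) = {$, d}
FOLLOW(Y) = {$, d}
Therefore, FOLLOW(S) = {$, d}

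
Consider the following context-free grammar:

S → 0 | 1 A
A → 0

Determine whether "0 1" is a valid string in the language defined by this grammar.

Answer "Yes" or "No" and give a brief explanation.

No - no valid derivation exists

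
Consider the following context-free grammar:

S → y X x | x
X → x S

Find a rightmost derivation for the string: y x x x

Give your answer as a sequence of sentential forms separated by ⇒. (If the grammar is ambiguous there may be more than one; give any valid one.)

S ⇒ y X x ⇒ y x S x ⇒ y x x x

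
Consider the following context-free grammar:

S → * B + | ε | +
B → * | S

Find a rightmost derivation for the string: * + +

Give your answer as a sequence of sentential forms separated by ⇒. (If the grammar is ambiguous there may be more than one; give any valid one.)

S ⇒ * B + ⇒ * S + ⇒ * + +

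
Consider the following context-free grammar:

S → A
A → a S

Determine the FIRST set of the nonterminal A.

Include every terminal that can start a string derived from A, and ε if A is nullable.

We compute FIRST(A) using the standard algorithm.
FIRST(A) = {a}
FIRST(S) = {a}
Therefore, FIRST(A) = {a}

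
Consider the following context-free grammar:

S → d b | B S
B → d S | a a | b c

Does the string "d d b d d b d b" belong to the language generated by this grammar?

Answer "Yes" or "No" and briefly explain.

Yes - a valid derivation exists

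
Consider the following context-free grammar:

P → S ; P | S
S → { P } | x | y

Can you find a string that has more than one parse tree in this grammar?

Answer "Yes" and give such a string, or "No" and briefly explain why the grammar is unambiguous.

No - the grammar is unambiguous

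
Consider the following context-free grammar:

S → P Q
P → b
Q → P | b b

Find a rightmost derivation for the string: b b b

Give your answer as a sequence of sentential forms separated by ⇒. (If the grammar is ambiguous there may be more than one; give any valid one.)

S ⇒ P Q ⇒ P b b ⇒ b b b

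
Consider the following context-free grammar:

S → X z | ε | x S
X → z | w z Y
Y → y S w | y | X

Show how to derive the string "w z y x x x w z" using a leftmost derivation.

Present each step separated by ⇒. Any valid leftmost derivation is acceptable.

S ⇒ X z ⇒ w z Y z ⇒ w z y S w z ⇒ w z y x S w z ⇒ w z y x x S w z ⇒ w z y x x x S w z ⇒ w z y x x x w z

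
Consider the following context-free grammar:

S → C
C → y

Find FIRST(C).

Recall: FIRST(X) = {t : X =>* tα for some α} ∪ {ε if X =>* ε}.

We compute FIRST(C) using the standard algorithm.
FIRST(C) = {y}
FIRST(S) = {y}
Therefore, FIRST(C) = {y}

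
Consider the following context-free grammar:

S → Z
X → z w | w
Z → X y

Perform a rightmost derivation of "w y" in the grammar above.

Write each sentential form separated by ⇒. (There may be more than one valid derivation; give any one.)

S ⇒ Z ⇒ X y ⇒ w y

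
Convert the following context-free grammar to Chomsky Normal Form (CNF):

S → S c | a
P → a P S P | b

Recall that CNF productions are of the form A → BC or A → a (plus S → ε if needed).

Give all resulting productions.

TC → c; S → a; TA → a; P → b; S → S TC; P → TA X0; X0 → P X1; X1 → S P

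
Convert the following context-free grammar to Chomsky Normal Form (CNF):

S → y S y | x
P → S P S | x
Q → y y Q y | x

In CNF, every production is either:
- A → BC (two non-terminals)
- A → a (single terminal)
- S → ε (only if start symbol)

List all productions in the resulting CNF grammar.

TY → y; S → x; P → x; Q → x; S → TY X0; X0 → S TY; P → S X1; X1 → P S; Q → TY X2; X2 → TY X3; X3 → Q TY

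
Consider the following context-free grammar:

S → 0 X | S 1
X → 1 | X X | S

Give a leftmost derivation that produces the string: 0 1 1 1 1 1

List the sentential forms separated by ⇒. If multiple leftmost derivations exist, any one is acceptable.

S ⇒ S 1 ⇒ S 1 1 ⇒ S 1 1 1 ⇒ S 1 1 1 1 ⇒ 0 X 1 1 1 1 ⇒ 0 1 1 1 1 1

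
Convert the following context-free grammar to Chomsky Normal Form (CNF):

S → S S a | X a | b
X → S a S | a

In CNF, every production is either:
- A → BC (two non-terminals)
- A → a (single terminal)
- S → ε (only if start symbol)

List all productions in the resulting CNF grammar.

TA → a; S → b; X → a; S → S X0; X0 → S TA; S → X TA; X → S X1; X1 → TA S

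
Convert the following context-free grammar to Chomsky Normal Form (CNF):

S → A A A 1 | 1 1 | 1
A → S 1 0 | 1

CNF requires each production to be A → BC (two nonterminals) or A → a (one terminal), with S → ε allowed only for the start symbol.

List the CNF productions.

T1 → 1; S → 1; T0 → 0; A → 1; S → A X0; X0 → A X1; X1 → A T1; S → T1 T1; A → S X2; X2 → T1 T0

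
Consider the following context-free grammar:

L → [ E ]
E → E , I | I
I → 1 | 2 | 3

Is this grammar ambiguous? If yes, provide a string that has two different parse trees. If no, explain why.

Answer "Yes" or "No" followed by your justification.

No - the grammar is unambiguous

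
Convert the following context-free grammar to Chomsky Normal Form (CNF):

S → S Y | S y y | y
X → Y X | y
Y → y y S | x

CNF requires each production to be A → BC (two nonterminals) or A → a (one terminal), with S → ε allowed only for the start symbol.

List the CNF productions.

TY → y; S → y; X → y; Y → x; S → S Y; S → S X0; X0 → TY TY; X → Y X; Y → TY X1; X1 → TY S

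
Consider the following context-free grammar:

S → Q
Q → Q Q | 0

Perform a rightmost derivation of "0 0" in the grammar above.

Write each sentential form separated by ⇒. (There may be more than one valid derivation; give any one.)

S ⇒ Q ⇒ Q Q ⇒ Q 0 ⇒ 0 0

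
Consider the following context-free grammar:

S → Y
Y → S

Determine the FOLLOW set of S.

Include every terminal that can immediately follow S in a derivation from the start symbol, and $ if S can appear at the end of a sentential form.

We compute FOLLOW(S) using the standard algorithm.
FOLLOW(S) starts with {$}.
FIRST(S) = {}
FIRST(Y) = {}
FOLLOW(S) = {$}
FOLLOW(Y) = {$}
Therefore, FOLLOW(S) = {$}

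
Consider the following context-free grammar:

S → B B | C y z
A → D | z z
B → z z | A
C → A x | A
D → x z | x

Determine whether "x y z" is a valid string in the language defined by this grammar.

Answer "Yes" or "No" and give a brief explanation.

Yes - a valid derivation exists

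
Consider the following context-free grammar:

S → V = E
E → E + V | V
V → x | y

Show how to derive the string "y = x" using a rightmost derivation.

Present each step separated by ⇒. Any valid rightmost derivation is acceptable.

S ⇒ V = E ⇒ V = V ⇒ V = x ⇒ y = x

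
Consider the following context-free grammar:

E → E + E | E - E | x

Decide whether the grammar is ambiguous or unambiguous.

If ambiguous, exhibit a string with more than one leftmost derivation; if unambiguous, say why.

Ambiguous - the string 'x + x + x - x + x' has two distinct leftmost derivations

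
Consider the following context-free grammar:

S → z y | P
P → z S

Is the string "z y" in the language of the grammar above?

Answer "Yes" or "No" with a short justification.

Yes - a valid derivation exists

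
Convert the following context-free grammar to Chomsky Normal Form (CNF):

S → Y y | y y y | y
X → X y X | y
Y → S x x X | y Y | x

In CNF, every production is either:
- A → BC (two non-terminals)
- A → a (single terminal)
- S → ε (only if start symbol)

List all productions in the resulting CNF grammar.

TY → y; S → y; X → y; TX → x; Y → x; S → Y TY; S → TY X0; X0 → TY TY; X → X X1; X1 → TY X; Y → S X2; X2 → TX X3; X3 → TX X; Y → TY Y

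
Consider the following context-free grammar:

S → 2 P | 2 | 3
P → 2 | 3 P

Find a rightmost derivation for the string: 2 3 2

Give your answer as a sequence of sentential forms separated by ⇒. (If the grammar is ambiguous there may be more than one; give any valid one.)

S ⇒ 2 P ⇒ 2 3 P ⇒ 2 3 2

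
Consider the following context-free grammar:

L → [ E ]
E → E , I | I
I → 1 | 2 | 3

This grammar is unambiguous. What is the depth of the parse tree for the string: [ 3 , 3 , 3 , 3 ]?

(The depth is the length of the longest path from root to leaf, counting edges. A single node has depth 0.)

6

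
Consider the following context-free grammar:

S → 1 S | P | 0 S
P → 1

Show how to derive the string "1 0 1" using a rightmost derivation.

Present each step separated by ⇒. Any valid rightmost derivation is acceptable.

S ⇒ 1 S ⇒ 1 0 S ⇒ 1 0 P ⇒ 1 0 1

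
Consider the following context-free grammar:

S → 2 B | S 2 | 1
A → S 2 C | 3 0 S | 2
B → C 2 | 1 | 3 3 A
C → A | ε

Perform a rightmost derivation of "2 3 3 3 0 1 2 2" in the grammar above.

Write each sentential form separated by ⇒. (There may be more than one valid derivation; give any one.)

S ⇒ 2 B ⇒ 2 3 3 A ⇒ 2 3 3 3 0 S ⇒ 2 3 3 3 0 S 2 ⇒ 2 3 3 3 0 S 2 2 ⇒ 2 3 3 3 0 1 2 2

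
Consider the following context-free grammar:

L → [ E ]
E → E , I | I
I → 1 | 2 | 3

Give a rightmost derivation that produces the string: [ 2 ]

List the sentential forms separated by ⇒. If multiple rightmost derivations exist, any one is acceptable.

L ⇒ [ E ] ⇒ [ I ] ⇒ [ 2 ]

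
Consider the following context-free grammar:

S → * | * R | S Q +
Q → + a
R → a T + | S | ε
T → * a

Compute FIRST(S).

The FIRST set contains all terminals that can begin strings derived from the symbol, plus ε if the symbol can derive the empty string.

We compute FIRST(S) using the standard algorithm.
FIRST(Q) = {+}
FIRST(R) = {*, a, ε}
FIRST(S) = {*}
FIRST(T) = {*}
Therefore, FIRST(S) = {*}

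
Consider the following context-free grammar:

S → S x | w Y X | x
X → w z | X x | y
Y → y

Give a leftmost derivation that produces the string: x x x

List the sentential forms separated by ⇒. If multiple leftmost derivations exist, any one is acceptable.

S ⇒ S x ⇒ S x x ⇒ x x x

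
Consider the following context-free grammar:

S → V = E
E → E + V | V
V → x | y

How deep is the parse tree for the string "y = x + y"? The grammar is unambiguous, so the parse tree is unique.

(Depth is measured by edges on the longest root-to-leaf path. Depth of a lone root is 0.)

4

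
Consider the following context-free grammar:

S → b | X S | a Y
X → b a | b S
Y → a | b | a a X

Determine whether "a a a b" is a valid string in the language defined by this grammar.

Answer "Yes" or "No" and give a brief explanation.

No - no valid derivation exists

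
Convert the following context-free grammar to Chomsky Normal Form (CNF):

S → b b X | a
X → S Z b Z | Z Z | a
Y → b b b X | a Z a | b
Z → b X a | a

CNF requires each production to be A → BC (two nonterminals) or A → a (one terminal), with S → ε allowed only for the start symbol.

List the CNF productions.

TB → b; S → a; X → a; TA → a; Y → b; Z → a; S → TB X0; X0 → TB X; X → S X1; X1 → Z X2; X2 → TB Z; X → Z Z; Y → TB X3; X3 → TB X4; X4 → TB X; Y → TA X5; X5 → Z TA; Z → TB X6; X6 → X TA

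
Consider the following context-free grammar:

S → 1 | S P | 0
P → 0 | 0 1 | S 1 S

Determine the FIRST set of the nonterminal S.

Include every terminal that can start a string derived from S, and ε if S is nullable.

We compute FIRST(S) using the standard algorithm.
FIRST(P) = {0, 1}
FIRST(S) = {0, 1}
Therefore, FIRST(S) = {0, 1}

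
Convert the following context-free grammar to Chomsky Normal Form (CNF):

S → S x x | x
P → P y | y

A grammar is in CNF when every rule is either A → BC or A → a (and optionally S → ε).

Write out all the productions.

TX → x; S → x; TY → y; P → y; S → S X0; X0 → TX TX; P → P TY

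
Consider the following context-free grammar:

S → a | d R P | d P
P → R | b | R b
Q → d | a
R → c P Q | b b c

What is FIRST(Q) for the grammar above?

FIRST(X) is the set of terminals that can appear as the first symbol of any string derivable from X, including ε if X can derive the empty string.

We compute FIRST(Q) using the standard algorithm.
FIRST(P) = {b, c}
FIRST(Q) = {a, d}
FIRST(R) = {b, c}
FIRST(S) = {a, d}
Therefore, FIRST(Q) = {a, d}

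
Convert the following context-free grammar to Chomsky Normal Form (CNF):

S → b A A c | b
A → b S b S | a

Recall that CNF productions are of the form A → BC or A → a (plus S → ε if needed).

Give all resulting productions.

TB → b; TC → c; S → b; A → a; S → TB X0; X0 → A X1; X1 → A TC; A → TB X2; X2 → S X3; X3 → TB S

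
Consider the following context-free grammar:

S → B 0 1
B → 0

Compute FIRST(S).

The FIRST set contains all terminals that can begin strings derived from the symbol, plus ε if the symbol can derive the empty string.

We compute FIRST(S) using the standard algorithm.
FIRST(B) = {0}
FIRST(S) = {0}
Therefore, FIRST(S) = {0}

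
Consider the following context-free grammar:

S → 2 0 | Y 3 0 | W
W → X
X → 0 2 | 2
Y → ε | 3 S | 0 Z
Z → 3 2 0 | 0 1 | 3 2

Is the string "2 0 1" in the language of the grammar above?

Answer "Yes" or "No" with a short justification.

No - no valid derivation exists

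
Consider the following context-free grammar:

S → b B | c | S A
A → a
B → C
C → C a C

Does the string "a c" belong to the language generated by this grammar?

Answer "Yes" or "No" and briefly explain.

No - no valid derivation exists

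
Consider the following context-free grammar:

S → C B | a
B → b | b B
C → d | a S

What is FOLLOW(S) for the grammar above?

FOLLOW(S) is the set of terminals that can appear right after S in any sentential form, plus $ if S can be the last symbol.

We compute FOLLOW(S) using the standard algorithm.
FOLLOW(S) starts with {$}.
FIRST(B) = {b}
FIRST(C) = {a, d}
FIRST(S) = {a, d}
FOLLOW(B) = {$, b}
FOLLOW(C) = {b}
FOLLOW(S) = {$, b}
Therefore, FOLLOW(S) = {$, b}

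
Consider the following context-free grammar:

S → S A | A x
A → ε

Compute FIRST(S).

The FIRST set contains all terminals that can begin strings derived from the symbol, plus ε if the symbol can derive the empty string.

We compute FIRST(S) using the standard algorithm.
FIRST(A) = {ε}
FIRST(S) = {x}
Therefore, FIRST(S) = {x}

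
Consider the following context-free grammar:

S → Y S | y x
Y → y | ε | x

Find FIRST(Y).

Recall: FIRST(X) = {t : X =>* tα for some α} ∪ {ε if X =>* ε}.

We compute FIRST(Y) using the standard algorithm.
FIRST(S) = {x, y}
FIRST(Y) = {x, y, ε}
Therefore, FIRST(Y) = {x, y, ε}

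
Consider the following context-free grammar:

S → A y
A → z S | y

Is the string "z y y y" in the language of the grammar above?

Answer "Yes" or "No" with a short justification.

Yes - a valid derivation exists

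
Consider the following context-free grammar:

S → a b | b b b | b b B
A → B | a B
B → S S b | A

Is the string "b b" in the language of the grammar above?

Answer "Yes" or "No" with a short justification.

No - no valid derivation exists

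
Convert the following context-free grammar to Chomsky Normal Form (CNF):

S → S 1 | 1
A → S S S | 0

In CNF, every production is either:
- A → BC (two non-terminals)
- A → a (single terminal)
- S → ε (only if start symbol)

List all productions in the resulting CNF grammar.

T1 → 1; S → 1; A → 0; S → S T1; A → S X0; X0 → S S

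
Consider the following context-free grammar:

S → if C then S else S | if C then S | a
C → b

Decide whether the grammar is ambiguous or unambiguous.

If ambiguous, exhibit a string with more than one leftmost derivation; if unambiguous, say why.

Ambiguous - the string 'if b then if b then if b then a else a' has two distinct leftmost derivations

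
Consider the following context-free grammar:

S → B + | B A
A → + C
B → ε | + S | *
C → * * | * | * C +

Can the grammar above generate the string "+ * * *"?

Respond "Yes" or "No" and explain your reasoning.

No - no valid derivation exists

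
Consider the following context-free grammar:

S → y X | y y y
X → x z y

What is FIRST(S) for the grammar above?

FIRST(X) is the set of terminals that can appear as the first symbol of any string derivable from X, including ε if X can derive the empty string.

We compute FIRST(S) using the standard algorithm.
FIRST(S) = {y}
FIRST(X) = {x}
Therefore, FIRST(S) = {y}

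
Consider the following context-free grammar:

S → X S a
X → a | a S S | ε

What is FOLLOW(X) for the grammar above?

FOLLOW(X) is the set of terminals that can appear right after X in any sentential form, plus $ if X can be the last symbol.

We compute FOLLOW(X) using the standard algorithm.
FOLLOW(S) starts with {$}.
FIRST(S) = {a}
FIRST(X) = {a, ε}
FOLLOW(S) = {$, a}
FOLLOW(X) = {a}
Therefore, FOLLOW(X) = {a}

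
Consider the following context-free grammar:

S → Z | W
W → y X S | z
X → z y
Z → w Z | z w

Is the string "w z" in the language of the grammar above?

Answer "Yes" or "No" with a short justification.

No - no valid derivation exists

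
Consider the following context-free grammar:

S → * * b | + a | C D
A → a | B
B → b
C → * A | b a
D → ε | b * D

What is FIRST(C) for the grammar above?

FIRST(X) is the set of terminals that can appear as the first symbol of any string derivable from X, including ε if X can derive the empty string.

We compute FIRST(C) using the standard algorithm.
FIRST(A) = {a, b}
FIRST(B) = {b}
FIRST(C) = {*, b}
FIRST(D) = {b, ε}
FIRST(S) = {*, +, b}
Therefore, FIRST(C) = {*, b}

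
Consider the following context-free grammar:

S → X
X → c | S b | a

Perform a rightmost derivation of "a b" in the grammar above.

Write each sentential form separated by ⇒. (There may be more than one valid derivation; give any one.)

S ⇒ X ⇒ S b ⇒ X b ⇒ a b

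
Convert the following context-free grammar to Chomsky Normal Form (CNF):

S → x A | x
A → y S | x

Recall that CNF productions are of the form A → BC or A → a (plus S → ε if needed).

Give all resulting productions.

TX → x; S → x; TY → y; A → x; S → TX A; A → TY S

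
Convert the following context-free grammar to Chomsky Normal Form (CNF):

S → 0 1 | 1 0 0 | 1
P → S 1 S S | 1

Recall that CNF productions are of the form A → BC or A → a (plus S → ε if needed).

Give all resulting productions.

T0 → 0; T1 → 1; S → 1; P → 1; S → T0 T1; S → T1 X0; X0 → T0 T0; P → S X1; X1 → T1 X2; X2 → S S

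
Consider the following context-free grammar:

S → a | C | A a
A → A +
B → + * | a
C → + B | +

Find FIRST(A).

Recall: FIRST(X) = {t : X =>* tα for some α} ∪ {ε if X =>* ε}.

We compute FIRST(A) using the standard algorithm.
FIRST(A) = {}
FIRST(B) = {+, a}
FIRST(C) = {+}
FIRST(S) = {+, a}
Therefore, FIRST(A) = {}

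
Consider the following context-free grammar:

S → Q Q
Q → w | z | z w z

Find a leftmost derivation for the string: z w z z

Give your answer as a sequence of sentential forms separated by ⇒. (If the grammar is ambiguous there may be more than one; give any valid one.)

S ⇒ Q Q ⇒ z w z Q ⇒ z w z z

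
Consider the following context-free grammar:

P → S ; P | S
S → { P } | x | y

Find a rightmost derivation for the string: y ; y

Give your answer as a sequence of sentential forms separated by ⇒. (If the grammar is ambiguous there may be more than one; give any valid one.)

P ⇒ S ; P ⇒ S ; S ⇒ S ; y ⇒ y ; y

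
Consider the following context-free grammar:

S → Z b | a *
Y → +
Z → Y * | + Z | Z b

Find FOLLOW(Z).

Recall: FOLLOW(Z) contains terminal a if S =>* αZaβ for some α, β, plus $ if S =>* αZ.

We compute FOLLOW(Z) using the standard algorithm.
FOLLOW(S) starts with {$}.
FIRST(S) = {+, a}
FIRST(Y) = {+}
FIRST(Z) = {+}
FOLLOW(S) = {$}
FOLLOW(Y) = {*}
FOLLOW(Z) = {b}
Therefore, FOLLOW(Z) = {b}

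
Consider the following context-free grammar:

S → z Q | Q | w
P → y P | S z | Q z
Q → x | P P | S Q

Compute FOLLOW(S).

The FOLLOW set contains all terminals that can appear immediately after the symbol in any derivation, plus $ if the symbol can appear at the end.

We compute FOLLOW(S) using the standard algorithm.
FOLLOW(S) starts with {$}.
FIRST(P) = {w, x, y, z}
FIRST(Q) = {w, x, y, z}
FIRST(S) = {w, x, y, z}
FOLLOW(P) = {$, w, x, y, z}
FOLLOW(Q) = {$, w, x, y, z}
FOLLOW(S) = {$, w, x, y, z}
Therefore, FOLLOW(S) = {$, w, x, y, z}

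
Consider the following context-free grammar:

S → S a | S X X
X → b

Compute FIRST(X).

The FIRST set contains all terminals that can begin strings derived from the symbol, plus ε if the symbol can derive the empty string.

We compute FIRST(X) using the standard algorithm.
FIRST(S) = {}
FIRST(X) = {b}
Therefore, FIRST(X) = {b}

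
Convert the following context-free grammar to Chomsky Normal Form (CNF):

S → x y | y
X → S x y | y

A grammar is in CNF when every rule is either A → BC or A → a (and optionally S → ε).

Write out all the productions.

TX → x; TY → y; S → y; X → y; S → TX TY; X → S X0; X0 → TX TY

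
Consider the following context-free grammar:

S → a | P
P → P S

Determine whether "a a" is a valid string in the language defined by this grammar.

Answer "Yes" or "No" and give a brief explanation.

No - no valid derivation exists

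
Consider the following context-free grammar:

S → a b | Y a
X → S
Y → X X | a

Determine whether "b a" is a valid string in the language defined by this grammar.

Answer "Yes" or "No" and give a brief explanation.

No - no valid derivation exists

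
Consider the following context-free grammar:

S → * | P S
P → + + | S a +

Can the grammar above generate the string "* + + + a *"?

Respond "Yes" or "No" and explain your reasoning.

No - no valid derivation exists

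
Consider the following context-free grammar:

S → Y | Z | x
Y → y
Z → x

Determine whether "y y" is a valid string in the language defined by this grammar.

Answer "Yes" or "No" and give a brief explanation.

No - no valid derivation exists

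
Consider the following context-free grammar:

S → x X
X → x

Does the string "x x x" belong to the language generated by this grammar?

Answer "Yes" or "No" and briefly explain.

No - no valid derivation exists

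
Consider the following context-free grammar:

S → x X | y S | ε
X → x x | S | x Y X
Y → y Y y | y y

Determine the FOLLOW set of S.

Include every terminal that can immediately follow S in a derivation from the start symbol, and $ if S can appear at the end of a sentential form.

We compute FOLLOW(S) using the standard algorithm.
FOLLOW(S) starts with {$}.
FIRST(S) = {x, y, ε}
FIRST(X) = {x, y, ε}
FIRST(Y) = {y}
FOLLOW(S) = {$}
FOLLOW(X) = {$}
FOLLOW(Y) = {$, x, y}
Therefore, FOLLOW(S) = {$}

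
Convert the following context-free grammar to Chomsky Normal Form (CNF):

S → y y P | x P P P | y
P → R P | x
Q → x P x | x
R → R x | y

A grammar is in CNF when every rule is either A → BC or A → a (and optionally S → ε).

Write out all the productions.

TY → y; TX → x; S → y; P → x; Q → x; R → y; S → TY X0; X0 → TY P; S → TX X1; X1 → P X2; X2 → P P; P → R P; Q → TX X3; X3 → P TX; R → R TX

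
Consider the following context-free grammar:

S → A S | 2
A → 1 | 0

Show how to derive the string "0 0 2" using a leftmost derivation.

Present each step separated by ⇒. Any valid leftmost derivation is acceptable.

S ⇒ A S ⇒ 0 S ⇒ 0 A S ⇒ 0 0 S ⇒ 0 0 2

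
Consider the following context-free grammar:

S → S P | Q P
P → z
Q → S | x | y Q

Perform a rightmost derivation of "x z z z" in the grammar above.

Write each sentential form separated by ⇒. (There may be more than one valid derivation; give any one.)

S ⇒ S P ⇒ S z ⇒ S P z ⇒ S z z ⇒ Q P z z ⇒ Q z z z ⇒ x z z z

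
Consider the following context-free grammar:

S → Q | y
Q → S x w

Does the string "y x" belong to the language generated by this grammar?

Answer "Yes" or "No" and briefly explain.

No - no valid derivation exists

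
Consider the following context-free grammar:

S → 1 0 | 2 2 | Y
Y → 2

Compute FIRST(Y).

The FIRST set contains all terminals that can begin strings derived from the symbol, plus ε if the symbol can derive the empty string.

We compute FIRST(Y) using the standard algorithm.
FIRST(S) = {1, 2}
FIRST(Y) = {2}
Therefore, FIRST(Y) = {2}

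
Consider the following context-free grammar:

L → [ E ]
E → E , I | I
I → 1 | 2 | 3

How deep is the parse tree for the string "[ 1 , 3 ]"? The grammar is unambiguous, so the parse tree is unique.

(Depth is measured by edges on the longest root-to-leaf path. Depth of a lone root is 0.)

4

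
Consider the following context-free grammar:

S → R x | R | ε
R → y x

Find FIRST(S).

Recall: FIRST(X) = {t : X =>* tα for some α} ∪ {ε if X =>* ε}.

We compute FIRST(S) using the standard algorithm.
FIRST(R) = {y}
FIRST(S) = {y, ε}
Therefore, FIRST(S) = {y, ε}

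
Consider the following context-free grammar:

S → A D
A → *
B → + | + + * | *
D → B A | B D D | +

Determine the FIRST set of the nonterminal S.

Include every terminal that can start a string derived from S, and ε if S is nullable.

We compute FIRST(S) using the standard algorithm.
FIRST(A) = {*}
FIRST(B) = {*, +}
FIRST(D) = {*, +}
FIRST(S) = {*}
Therefore, FIRST(S) = {*}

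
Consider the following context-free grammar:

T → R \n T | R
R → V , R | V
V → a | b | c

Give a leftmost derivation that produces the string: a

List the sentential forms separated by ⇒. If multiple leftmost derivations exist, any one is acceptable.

T ⇒ R ⇒ V ⇒ a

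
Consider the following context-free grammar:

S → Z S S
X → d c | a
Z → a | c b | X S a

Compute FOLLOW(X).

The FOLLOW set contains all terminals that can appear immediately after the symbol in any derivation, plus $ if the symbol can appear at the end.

We compute FOLLOW(X) using the standard algorithm.
FOLLOW(S) starts with {$}.
FIRST(S) = {a, c, d}
FIRST(X) = {a, d}
FIRST(Z) = {a, c, d}
FOLLOW(S) = {$, a, c, d}
FOLLOW(X) = {a, c, d}
FOLLOW(Z) = {a, c, d}
Therefore, FOLLOW(X) = {a, c, d}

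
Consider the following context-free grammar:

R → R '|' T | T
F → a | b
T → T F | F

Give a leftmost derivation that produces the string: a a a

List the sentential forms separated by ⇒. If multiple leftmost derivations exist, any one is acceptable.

R ⇒ T ⇒ T F ⇒ T F F ⇒ F F F ⇒ a F F ⇒ a a F ⇒ a a a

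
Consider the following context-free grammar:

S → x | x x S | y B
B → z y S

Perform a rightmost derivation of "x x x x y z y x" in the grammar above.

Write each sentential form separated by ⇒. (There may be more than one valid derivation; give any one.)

S ⇒ x x S ⇒ x x x x S ⇒ x x x x y B ⇒ x x x x y z y S ⇒ x x x x y z y x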